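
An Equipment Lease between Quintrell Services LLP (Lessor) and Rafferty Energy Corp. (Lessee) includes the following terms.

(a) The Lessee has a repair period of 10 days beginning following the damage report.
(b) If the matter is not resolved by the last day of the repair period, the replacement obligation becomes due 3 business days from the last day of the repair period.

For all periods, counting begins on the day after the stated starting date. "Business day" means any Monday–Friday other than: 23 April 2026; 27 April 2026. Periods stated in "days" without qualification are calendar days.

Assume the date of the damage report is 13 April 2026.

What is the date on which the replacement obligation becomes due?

29 April 2026

The last day of the repair period: 13 April 2026 + 10 days = 23 April 2026.
The date on which the replacement obligation becomes due: counting 3 business days from Thursday, 23 April 2026 (Apr 24, Apr 28, Apr 29, skipping weekends and the listed holiday on Apr 27) reaches Wednesday, 29 April 2026.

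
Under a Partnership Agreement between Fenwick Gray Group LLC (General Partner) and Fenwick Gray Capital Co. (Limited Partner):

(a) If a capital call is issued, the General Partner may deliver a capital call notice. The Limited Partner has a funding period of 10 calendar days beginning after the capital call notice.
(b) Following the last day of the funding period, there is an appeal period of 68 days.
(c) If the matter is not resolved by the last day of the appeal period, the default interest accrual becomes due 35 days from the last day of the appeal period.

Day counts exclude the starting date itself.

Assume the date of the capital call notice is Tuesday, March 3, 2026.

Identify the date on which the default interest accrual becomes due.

June 24, 2026

Adding 10 calendar days to March 3, 2026 gives March 13, 2026, which is the last day of the funding period.
The last day of the appeal period: 68 calendar days after March 13, 2026 is May 20, 2026.
The date on which the default interest accrual becomes due: May 20, 2026 + 35 days = June 24, 2026.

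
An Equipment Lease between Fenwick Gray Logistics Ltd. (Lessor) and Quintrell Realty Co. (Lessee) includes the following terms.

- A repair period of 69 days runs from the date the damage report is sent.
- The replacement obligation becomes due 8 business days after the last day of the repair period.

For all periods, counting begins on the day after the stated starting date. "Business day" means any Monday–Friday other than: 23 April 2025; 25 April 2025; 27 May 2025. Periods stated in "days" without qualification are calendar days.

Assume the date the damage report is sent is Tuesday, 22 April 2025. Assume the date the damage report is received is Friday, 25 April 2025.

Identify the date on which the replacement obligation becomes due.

Adding 69 calendar days to 22 April 2025 gives 30 June 2025, which is the last day of the repair period.
The date on which the replacement obligation becomes due: 8 business days after Monday, 30 June 2025, skipping weekends — Jul 1, Jul 2, Jul 3, Jul 4, Jul 7, Jul 8, Jul 9, Jul 10 — lands on Thursday, 10 July 2025.

10 July 2025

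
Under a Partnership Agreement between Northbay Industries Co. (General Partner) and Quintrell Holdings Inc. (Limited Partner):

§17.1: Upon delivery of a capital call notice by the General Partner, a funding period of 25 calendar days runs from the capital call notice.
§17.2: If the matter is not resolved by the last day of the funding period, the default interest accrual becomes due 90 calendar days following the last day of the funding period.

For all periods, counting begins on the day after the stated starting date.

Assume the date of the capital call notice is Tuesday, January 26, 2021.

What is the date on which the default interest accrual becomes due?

The last day of the funding period: 25 calendar days after January 26, 2021 is February 20, 2021.
Adding 90 calendar days to February 20, 2021 gives May 21, 2021, which is the date on which the default interest accrual becomes due.

May 21, 2021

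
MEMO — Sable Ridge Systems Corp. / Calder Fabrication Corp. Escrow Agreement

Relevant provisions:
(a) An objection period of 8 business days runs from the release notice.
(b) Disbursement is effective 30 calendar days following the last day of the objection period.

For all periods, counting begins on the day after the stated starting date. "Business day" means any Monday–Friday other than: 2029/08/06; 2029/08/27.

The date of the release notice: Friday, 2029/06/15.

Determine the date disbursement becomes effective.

2029/07/27

From Friday, 2029/06/15, 8 business days (Jun 18, Jun 19, Jun 20, Jun 21, Jun 22, Jun 25, Jun 26, Jun 27, skipping weekends) brings us to Wednesday, 2029/06/27, which is the last day of the objection period.
The date disbursement becomes effective: 30 calendar days after 2029/06/27 is 2029/07/27.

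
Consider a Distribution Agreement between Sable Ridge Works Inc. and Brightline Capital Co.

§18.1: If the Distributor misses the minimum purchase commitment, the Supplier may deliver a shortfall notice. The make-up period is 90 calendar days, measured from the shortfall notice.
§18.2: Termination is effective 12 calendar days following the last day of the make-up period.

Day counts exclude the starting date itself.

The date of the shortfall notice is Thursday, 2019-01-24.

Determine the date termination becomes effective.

2019-05-06

The last day of the make-up period: 2019-01-24 + 90 days = 2019-04-24.
Adding 12 calendar days to 2019-04-24 gives 2019-05-06, which is the date termination becomes effective.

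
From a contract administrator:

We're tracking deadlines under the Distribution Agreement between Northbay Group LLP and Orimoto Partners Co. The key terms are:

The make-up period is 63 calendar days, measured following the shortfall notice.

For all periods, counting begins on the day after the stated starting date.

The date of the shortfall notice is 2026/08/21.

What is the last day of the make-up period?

The last day of the make-up period: 63 calendar days after 2026/08/21 is 2026/10/23.

2026/10/23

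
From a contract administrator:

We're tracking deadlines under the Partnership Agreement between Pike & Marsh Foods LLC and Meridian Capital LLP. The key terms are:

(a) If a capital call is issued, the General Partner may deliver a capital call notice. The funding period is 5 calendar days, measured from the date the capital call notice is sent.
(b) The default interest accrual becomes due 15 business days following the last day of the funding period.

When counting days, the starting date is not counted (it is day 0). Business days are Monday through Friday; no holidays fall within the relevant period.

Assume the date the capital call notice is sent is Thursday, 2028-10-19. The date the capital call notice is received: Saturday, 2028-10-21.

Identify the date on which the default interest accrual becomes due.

Adding 5 calendar days to 2028-10-19 gives 2028-10-24, which is the last day of the funding period.
The date on which the default interest accrual becomes due: 15 business days after Tuesday, 2028-10-24, skipping weekends — Oct 25, Oct 26, Oct 27, Oct 30, …, Nov 10, Nov 13, Nov 14 — lands on Tuesday, 2028-11-14.

2028-11-14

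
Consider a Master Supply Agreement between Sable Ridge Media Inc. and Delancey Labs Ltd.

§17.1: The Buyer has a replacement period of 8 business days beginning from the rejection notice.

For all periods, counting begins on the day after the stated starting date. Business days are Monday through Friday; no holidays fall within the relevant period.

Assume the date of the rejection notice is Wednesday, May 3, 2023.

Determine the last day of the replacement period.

The last day of the replacement period: 8 business days after Wednesday, May 3, 2023, skipping weekends — May 4, May 5, May 8, May 9, May 10, May 11, May 12, May 15 — lands on Monday, May 15, 2023.

May 15, 2023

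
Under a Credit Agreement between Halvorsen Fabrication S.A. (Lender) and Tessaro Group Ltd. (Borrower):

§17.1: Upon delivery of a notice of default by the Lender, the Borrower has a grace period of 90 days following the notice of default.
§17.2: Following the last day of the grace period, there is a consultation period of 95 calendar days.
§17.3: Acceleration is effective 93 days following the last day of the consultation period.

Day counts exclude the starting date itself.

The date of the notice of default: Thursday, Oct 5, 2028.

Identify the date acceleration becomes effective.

The last day of the grace period: Oct 5, 2028 + 90 days = Jan 3, 2029.
The last day of the consultation period: 95 calendar days after Jan 3, 2029 is Apr 8, 2029.
The date acceleration becomes effective: 93 calendar days after Apr 8, 2029 is Jul 10, 2029.

Jul 10, 2029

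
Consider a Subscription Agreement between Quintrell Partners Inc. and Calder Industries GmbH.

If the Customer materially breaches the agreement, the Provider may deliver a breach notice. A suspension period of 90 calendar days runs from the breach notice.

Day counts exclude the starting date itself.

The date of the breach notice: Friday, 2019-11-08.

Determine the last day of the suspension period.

2020-02-06

The last day of the suspension period: 2019-11-08 + 90 days = 2020-02-06.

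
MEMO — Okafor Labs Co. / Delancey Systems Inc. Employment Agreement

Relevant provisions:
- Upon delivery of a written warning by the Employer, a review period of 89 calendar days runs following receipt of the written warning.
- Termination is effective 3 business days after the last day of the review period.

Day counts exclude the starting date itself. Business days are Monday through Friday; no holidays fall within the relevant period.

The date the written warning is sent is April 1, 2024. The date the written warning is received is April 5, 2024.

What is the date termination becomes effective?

July 8, 2024

Adding 89 calendar days to April 5, 2024 gives July 3, 2024, which is the last day of the review period.
The date termination becomes effective: counting 3 business days from Wednesday, July 3, 2024 (Jul 4, Jul 5, Jul 8, skipping weekends) reaches Monday, July 8, 2024.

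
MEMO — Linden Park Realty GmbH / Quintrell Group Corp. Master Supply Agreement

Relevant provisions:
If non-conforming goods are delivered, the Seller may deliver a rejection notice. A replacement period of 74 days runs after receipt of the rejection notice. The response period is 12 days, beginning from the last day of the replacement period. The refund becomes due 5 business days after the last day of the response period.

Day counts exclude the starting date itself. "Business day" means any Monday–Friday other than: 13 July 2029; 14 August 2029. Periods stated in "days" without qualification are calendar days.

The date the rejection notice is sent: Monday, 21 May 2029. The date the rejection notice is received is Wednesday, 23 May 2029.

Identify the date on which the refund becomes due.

Adding 74 calendar days to 23 May 2029 gives 5 August 2029, which is the last day of the replacement period.
The last day of the response period: 12 calendar days after 5 August 2029 is 17 August 2029.
The date on which the refund becomes due: counting 5 business days from Friday, 17 August 2029 (Aug 20, Aug 21, Aug 22, Aug 23, Aug 24, skipping weekends) reaches Friday, 24 August 2029.

24 August 2029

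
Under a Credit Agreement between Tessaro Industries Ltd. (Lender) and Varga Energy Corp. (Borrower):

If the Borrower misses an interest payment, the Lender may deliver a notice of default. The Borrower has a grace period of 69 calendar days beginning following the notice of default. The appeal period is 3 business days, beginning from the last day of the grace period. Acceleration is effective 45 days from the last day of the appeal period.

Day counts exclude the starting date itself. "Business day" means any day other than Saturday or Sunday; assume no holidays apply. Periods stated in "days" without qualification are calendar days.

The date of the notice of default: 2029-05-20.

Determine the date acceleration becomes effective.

The last day of the grace period: 69 calendar days after 2029-05-20 is 2029-07-28.
The last day of the appeal period: counting 3 business days from Saturday, 2029-07-28 (Jul 30, Jul 31, Aug 1, skipping weekends) reaches Wednesday, 2029-08-01.
The date acceleration becomes effective: 45 calendar days after 2029-08-01 is 2029-09-15.

2029-09-15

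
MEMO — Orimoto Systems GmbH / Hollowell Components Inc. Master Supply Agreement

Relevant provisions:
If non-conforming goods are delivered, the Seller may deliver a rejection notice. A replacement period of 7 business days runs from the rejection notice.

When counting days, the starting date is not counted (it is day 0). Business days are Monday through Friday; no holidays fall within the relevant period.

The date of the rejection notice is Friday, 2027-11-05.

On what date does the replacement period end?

The last day of the replacement period: 7 business days after Friday, 2027-11-05, skipping weekends — Nov 8, Nov 9, Nov 10, Nov 11, Nov 12, Nov 15, Nov 16 — lands on Tuesday, 2027-11-16.

2027-11-16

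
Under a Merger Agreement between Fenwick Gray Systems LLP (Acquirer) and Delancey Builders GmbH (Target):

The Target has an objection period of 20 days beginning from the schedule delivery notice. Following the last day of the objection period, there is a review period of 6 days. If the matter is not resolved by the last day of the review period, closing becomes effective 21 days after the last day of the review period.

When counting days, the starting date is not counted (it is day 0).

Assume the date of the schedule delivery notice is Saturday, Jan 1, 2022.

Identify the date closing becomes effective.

The last day of the objection period: Jan 1, 2022 + 20 days = Jan 21, 2022.
The last day of the review period: 6 calendar days after Jan 21, 2022 is Jan 27, 2022.
The date closing becomes effective: 21 calendar days after Jan 27, 2022 is Feb 17, 2022.

Feb 17, 2022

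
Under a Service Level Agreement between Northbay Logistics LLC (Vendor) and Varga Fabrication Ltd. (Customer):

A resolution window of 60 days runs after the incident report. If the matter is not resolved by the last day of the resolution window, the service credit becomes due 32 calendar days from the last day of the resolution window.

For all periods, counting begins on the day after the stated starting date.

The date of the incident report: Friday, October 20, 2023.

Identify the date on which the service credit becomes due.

January 20, 2024

The last day of the resolution window: October 20, 2023 + 60 days = December 19, 2023.
The date on which the service credit becomes due: 32 calendar days after December 19, 2023 is January 20, 2024.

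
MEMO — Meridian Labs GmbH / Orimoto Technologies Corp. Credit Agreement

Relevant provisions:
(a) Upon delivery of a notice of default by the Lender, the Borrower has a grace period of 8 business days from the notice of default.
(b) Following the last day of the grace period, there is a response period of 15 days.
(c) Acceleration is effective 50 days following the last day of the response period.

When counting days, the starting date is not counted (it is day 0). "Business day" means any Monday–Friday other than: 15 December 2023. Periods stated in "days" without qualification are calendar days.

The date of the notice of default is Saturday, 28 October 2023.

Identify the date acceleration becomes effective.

12 January 2024

The last day of the grace period: 8 business days after Saturday, 28 October 2023, skipping weekends — Oct 30, Oct 31, Nov 1, Nov 2, Nov 3, Nov 6, Nov 7, Nov 8 — lands on Wednesday, 8 November 2023.
The last day of the response period: 15 calendar days after 8 November 2023 is 23 November 2023.
The date acceleration becomes effective: 23 November 2023 + 50 days = 12 January 2024.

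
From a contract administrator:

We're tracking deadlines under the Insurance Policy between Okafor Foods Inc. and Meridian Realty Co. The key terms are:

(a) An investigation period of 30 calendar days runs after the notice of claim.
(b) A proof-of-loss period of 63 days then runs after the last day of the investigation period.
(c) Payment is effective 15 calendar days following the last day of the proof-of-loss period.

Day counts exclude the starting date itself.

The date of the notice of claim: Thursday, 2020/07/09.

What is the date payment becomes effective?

2020/10/25

Adding 30 calendar days to 2020/07/09 gives 2020/08/08, which is the last day of the investigation period.
Adding 63 calendar days to 2020/08/08 gives 2020/10/10, which is the last day of the proof-of-loss period.
The date payment becomes effective: 2020/10/10 + 15 days = 2020/10/25.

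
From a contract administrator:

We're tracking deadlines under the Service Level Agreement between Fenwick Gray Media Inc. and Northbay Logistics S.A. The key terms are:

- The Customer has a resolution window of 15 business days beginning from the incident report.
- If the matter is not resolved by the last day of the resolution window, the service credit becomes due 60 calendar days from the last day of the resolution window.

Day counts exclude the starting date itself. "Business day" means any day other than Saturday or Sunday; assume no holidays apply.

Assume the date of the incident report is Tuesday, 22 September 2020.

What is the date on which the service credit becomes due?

The last day of the resolution window: 15 business days after Tuesday, 22 September 2020, skipping weekends — Sep 23, Sep 24, Sep 25, Sep 28, …, Oct 9, Oct 12, Oct 13 — lands on Tuesday, 13 October 2020.
Adding 60 calendar days to 13 October 2020 gives 12 December 2020, which is the date on which the service credit becomes due.

12 December 2020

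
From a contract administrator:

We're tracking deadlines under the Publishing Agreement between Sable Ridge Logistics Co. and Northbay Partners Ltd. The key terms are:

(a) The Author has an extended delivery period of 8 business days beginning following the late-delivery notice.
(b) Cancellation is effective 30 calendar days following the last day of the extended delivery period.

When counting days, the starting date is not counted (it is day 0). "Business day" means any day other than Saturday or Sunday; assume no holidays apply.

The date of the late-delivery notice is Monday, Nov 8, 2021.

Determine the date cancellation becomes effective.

The last day of the extended delivery period: counting 8 business days from Monday, Nov 8, 2021 (Nov 9, Nov 10, Nov 11, Nov 12, Nov 15, Nov 16, Nov 17, Nov 18, skipping weekends) reaches Thursday, Nov 18, 2021.
The date cancellation becomes effective: Nov 18, 2021 + 30 days = Dec 18, 2021.

Dec 18, 2021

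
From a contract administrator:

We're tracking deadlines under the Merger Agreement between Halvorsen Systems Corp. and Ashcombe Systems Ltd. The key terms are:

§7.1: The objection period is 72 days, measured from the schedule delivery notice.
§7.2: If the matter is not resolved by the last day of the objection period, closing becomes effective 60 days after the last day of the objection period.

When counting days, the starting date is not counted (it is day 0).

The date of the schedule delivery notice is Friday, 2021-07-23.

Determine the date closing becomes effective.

The last day of the objection period: 72 calendar days after 2021-07-23 is 2021-10-03.
The date closing becomes effective: 2021-10-03 + 60 days = 2021-12-02.

2021-12-02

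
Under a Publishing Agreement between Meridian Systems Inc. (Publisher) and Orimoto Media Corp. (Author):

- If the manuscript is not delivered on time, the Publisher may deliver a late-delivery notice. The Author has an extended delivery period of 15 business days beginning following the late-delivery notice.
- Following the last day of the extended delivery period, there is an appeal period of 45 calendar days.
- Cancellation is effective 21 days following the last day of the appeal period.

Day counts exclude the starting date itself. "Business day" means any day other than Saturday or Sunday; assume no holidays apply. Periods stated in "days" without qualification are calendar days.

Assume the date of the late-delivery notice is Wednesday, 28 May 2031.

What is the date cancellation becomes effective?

From Wednesday, 28 May 2031, 15 business days (May 29, May 30, Jun 2, Jun 3, …, Jun 16, Jun 17, Jun 18, skipping weekends) brings us to Wednesday, 18 June 2031, which is the last day of the extended delivery period.
The last day of the appeal period: 45 calendar days after 18 June 2031 is 2 August 2031.
The date cancellation becomes effective: 2 August 2031 + 21 days = 23 August 2031.

23 August 2031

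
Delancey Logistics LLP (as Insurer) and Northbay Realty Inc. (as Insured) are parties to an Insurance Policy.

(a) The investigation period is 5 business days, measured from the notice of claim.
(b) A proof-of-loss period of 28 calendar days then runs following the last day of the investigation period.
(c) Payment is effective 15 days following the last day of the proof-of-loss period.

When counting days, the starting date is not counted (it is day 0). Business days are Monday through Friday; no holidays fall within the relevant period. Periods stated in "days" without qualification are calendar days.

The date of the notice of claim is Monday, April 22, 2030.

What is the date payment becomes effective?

The last day of the investigation period: counting 5 business days from Monday, April 22, 2030 (Apr 23, Apr 24, Apr 25, Apr 26, Apr 29, skipping weekends) reaches Monday, April 29, 2030.
The last day of the proof-of-loss period: April 29, 2030 + 28 days = May 27, 2030.
Adding 15 calendar days to May 27, 2030 gives June 11, 2030, which is the date payment becomes effective.

June 11, 2030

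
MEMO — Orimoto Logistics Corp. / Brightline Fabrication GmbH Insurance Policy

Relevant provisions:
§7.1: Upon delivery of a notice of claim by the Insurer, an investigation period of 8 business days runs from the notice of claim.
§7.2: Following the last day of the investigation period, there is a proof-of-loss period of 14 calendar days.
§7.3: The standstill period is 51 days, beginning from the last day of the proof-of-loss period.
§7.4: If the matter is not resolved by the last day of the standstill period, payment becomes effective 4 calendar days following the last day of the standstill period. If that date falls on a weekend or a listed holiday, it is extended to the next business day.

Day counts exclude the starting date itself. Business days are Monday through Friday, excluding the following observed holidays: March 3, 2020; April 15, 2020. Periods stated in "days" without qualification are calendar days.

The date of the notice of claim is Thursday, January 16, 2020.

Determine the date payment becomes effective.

April 6, 2020

The last day of the investigation period: counting 8 business days from Thursday, January 16, 2020 (Jan 17, Jan 20, Jan 21, Jan 22, Jan 23, Jan 24, Jan 27, Jan 28, skipping weekends) reaches Tuesday, January 28, 2020.
The last day of the proof-of-loss period: January 28, 2020 + 14 days = February 11, 2020.
The last day of the standstill period: 51 calendar days after February 11, 2020 is April 2, 2020.
The date payment becomes effective: April 2, 2020 + 4 days = April 6, 2020. April 6, 2020 is a Monday and is not a listed holiday, so no roll-forward applies.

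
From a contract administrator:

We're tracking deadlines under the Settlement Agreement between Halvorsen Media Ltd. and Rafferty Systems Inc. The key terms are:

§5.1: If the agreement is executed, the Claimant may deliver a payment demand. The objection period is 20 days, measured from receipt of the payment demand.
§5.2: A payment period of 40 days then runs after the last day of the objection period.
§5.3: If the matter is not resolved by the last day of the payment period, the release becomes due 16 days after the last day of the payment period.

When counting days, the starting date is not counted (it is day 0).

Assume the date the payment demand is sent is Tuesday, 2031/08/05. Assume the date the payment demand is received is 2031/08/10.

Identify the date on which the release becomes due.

The last day of the objection period: 2031/08/10 + 20 days = 2031/08/30.
Adding 40 calendar days to 2031/08/30 gives 2031/10/09, which is the last day of the payment period.
The date on which the release becomes due: 16 calendar days after 2031/10/09 is 2031/10/25.

2031/10/25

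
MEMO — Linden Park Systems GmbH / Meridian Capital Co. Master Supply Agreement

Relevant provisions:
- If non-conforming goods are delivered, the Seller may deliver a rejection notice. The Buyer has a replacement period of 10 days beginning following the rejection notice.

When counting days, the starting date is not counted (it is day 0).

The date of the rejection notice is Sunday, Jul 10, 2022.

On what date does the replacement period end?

Jul 20, 2022

The last day of the replacement period: 10 calendar days after Jul 10, 2022 is Jul 20, 2022.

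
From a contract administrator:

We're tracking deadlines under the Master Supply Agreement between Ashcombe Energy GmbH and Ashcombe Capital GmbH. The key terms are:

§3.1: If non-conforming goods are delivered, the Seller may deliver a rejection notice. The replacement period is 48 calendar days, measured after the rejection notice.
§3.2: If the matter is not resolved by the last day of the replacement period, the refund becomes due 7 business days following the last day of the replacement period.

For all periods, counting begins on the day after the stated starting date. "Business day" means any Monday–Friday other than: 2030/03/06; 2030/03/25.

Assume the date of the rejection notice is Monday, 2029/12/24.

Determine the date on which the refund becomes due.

2030/02/19

The last day of the replacement period: 48 calendar days after 2029/12/24 is 2030/02/10.
The date on which the refund becomes due: 7 business days after Sunday, 2030/02/10, skipping weekends — Feb 11, Feb 12, Feb 13, Feb 14, Feb 15, Feb 18, Feb 19 — lands on Tuesday, 2030/02/19.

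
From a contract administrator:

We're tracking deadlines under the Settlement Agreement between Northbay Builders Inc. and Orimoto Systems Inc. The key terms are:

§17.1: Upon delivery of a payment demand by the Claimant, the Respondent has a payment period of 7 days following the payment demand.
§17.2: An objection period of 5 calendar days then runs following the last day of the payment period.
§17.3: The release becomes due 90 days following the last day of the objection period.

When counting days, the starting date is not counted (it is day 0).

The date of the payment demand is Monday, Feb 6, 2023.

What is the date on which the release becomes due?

May 19, 2023

The last day of the payment period: 7 calendar days after Feb 6, 2023 is Feb 13, 2023.
The last day of the objection period: Feb 13, 2023 + 5 days = Feb 18, 2023.
Adding 90 calendar days to Feb 18, 2023 gives May 19, 2023, which is the date on which the release becomes due.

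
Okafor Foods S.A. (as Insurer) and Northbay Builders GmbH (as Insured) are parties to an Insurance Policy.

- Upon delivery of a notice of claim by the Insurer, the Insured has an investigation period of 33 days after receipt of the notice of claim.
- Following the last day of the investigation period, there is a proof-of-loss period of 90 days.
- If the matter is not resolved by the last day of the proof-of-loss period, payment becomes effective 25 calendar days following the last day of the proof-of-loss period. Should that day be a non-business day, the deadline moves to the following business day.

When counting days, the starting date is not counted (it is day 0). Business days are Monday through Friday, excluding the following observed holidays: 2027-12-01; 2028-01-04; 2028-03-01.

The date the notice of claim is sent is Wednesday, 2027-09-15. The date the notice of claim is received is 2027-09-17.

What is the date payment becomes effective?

2028-02-14

Adding 33 calendar days to 2027-09-17 gives 2027-10-20, which is the last day of the investigation period.
The last day of the proof-of-loss period: 2027-10-20 + 90 days = 2028-01-18.
The date payment becomes effective: 2028-01-18 + 25 days = 2028-02-12. That falls on a Saturday, so it rolls to the next business day, Monday, 2028-02-14.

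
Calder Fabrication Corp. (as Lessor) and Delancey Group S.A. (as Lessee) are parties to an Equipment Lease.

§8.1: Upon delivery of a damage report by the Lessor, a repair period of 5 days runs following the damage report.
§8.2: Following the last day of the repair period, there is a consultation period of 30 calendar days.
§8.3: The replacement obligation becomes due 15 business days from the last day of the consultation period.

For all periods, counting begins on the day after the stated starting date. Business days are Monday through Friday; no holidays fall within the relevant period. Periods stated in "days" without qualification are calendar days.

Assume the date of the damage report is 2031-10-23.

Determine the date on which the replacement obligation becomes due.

2031-12-18

The last day of the repair period: 2031-10-23 + 5 days = 2031-10-28.
The last day of the consultation period: 2031-10-28 + 30 days = 2031-11-27.
The date on which the replacement obligation becomes due: 15 business days after Thursday, 2031-11-27, skipping weekends — Nov 28, Dec 1, Dec 2, Dec 3, …, Dec 16, Dec 17, Dec 18 — lands on Thursday, 2031-12-18.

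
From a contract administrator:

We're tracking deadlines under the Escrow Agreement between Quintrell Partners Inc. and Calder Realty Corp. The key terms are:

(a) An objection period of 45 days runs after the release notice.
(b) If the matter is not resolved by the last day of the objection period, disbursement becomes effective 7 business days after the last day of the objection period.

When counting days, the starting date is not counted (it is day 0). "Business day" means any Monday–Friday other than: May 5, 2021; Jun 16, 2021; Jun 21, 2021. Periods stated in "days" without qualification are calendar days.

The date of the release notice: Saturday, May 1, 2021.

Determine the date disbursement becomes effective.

Jun 28, 2021

The last day of the objection period: 45 calendar days after May 1, 2021 is Jun 15, 2021.
The date disbursement becomes effective: counting 7 business days from Tuesday, Jun 15, 2021 (Jun 17, Jun 18, Jun 22, Jun 23, Jun 24, Jun 25, Jun 28, skipping weekends and the listed holidays on Jun 16, Jun 21) reaches Monday, Jun 28, 2021.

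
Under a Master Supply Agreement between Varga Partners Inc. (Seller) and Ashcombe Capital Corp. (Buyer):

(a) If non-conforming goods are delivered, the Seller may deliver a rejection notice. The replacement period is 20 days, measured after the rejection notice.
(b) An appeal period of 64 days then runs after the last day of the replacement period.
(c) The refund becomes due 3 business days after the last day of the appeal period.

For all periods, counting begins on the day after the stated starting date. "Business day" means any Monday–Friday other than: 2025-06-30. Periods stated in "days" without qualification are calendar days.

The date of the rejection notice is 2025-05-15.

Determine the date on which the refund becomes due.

2025-08-12

The last day of the replacement period: 20 calendar days after 2025-05-15 is 2025-06-04.
The last day of the appeal period: 2025-06-04 + 64 days = 2025-08-07.
From Thursday, 2025-08-07, 3 business days (Aug 8, Aug 11, Aug 12, skipping weekends) brings us to Tuesday, 2025-08-12, which is the date on which the refund becomes due.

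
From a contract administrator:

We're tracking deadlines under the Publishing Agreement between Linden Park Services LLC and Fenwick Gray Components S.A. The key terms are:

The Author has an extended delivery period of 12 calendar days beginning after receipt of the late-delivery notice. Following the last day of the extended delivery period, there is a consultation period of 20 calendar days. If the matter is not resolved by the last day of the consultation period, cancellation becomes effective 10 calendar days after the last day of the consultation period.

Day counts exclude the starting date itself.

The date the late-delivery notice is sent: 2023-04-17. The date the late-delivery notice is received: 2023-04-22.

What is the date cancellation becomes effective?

The last day of the extended delivery period: 2023-04-22 + 12 days = 2023-05-04.
Adding 20 calendar days to 2023-05-04 gives 2023-05-24, which is the last day of the consultation period.
The date cancellation becomes effective: 2023-05-24 + 10 days = 2023-06-03.

2023-06-03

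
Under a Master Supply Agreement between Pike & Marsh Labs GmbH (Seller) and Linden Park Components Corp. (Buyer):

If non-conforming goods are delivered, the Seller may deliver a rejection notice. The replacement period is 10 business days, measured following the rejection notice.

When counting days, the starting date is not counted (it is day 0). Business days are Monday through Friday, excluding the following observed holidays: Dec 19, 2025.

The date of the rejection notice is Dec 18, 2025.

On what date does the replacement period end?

Jan 2, 2026

From Thursday, Dec 18, 2025, 10 business days (Dec 22, Dec 23, Dec 24, Dec 25, Dec 26, Dec 29, Dec 30, Dec 31, Jan 1, Jan 2, skipping weekends and the listed holiday on Dec 19) brings us to Friday, Jan 2, 2026, which is the last day of the replacement period.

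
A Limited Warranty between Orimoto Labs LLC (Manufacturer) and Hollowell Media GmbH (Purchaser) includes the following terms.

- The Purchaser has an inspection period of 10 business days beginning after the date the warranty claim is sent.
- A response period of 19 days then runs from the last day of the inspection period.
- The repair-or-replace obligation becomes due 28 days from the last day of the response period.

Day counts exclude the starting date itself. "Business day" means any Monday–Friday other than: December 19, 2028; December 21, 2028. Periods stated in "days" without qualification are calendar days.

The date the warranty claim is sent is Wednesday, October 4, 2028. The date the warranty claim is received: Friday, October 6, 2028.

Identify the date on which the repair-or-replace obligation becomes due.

The last day of the inspection period: 10 business days after Wednesday, October 4, 2028, skipping weekends — Oct 5, Oct 6, Oct 9, Oct 10, Oct 11, Oct 12, Oct 13, Oct 16, Oct 17, Oct 18 — lands on Wednesday, October 18, 2028.
The last day of the response period: October 18, 2028 + 19 days = November 6, 2028.
Adding 28 calendar days to November 6, 2028 gives December 4, 2028, which is the date on which the repair-or-replace obligation becomes due.

December 4, 2028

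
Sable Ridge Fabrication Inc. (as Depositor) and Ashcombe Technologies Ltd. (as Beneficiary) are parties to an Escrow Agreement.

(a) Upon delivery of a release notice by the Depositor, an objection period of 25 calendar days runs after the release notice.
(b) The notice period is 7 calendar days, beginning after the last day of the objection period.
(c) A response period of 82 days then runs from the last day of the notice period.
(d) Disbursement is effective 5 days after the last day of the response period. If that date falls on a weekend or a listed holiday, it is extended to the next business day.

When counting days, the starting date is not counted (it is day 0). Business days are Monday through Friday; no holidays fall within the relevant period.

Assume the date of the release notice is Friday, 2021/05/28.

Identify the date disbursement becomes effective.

2021/09/24

Adding 25 calendar days to 2021/05/28 gives 2021/06/22, which is the last day of the objection period.
Adding 7 calendar days to 2021/06/22 gives 2021/06/29, which is the last day of the notice period.
Adding 82 calendar days to 2021/06/29 gives 2021/09/19, which is the last day of the response period.
Adding 5 calendar days to 2021/09/19 gives 2021/09/24, which is the date disbursement becomes effective. 2021/09/24 is a Friday, so no roll-forward applies.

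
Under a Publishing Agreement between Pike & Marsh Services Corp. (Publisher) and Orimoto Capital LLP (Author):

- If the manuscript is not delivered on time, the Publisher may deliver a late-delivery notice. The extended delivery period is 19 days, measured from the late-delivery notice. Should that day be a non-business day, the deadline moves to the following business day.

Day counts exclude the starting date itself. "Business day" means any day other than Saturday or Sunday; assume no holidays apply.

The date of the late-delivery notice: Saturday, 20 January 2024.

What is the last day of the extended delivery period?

8 February 2024

The last day of the extended delivery period: 20 January 2024 + 19 days = 8 February 2024. 8 February 2024 is a Thursday, so no roll-forward applies.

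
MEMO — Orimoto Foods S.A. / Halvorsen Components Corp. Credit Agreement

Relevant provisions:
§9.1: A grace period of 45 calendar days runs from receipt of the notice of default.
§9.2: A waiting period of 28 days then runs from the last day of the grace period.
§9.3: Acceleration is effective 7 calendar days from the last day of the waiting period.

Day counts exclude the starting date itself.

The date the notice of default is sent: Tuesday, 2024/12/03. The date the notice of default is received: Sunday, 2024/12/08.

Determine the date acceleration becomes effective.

2025/02/26

The last day of the grace period: 45 calendar days after 2024/12/08 is 2025/01/22.
The last day of the waiting period: 2025/01/22 + 28 days = 2025/02/19.
The date acceleration becomes effective: 7 calendar days after 2025/02/19 is 2025/02/26.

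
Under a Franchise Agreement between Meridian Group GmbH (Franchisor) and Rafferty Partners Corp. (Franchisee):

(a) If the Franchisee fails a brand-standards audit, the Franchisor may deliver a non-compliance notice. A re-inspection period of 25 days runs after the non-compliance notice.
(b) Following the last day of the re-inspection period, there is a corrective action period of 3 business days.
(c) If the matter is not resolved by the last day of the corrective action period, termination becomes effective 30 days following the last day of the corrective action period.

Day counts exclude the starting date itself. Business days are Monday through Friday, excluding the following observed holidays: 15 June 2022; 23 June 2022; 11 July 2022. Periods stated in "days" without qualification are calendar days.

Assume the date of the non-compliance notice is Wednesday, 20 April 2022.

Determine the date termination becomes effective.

17 June 2022

Adding 25 calendar days to 20 April 2022 gives 15 May 2022, which is the last day of the re-inspection period.
From Sunday, 15 May 2022, 3 business days (May 16, May 17, May 18, skipping weekends) brings us to Wednesday, 18 May 2022, which is the last day of the corrective action period.
Adding 30 calendar days to 18 May 2022 gives 17 June 2022, which is the date termination becomes effective.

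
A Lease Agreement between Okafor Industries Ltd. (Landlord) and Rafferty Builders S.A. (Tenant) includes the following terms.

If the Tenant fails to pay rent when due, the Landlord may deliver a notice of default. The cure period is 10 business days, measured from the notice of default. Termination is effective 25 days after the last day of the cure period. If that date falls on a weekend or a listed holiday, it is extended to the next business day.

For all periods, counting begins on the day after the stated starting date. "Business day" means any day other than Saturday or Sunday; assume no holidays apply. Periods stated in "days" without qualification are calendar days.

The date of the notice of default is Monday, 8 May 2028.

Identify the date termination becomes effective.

The last day of the cure period: 10 business days after Monday, 8 May 2028, skipping weekends — May 9, May 10, May 11, May 12, May 15, May 16, May 17, May 18, May 19, May 22 — lands on Monday, 22 May 2028.
The date termination becomes effective: 25 calendar days after 22 May 2028 is 16 June 2028. 16 June 2028 is a Friday, so no roll-forward applies.

16 June 2028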